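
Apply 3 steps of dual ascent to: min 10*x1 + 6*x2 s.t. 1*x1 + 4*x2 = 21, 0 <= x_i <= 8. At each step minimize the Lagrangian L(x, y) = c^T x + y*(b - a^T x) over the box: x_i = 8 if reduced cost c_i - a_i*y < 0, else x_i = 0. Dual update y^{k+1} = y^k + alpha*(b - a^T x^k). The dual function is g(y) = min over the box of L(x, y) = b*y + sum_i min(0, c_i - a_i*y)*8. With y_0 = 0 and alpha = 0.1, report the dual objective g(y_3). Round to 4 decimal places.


Dual ascent for LP: min 10*x1 + 6*x2, 1*x1 + 4*x2 = 21, 0 <= x_i <= 8
Step 1: y^k = 0.0, reduced costs: (10.0, 6.0)
  x^k = (0.0, 0.0), subgradient = b - a^T x = 21.0
  y^{k+1} = 0.0 + 0.1*21.0 = 2.1
Step 2: y^k = 2.1, reduced costs: (7.9, -2.4)
  x^k = (0.0, 8.0), subgradient = b - a^T x = -11.0
  y^{k+1} = 2.1 + 0.1*-11.0 = 1.0
Step 3: y^k = 1.0, reduced costs: (9.0, 2.0)
  x^k = (0.0, 0.0), subgradient = b - a^T x = 21.0
  y^{k+1} = 1.0 + 0.1*21.0 = 3.1
Dual objective at y_3 = 3.1: reduced costs (6.9, -6.4), box minimizer x = (0.0, 8.0)
g(y_3) = b*y + (c1 - a1*y)*x1 + (c2 - a2*y)*x2 = 21*3.1 + 6.9*0.0 + (-6.4)*8.0 = 65.1 + 0.0 - 51.2 = 13.9


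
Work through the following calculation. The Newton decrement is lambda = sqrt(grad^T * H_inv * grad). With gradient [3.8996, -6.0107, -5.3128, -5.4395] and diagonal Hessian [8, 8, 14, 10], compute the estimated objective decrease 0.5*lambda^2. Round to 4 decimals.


Step 1: H is diagonal, so H^(-1) * g = [0.4875, -0.7513, -0.3795, -0.544].
Step 2: g^T H^(-1) g = sum_i g_i^2 / H_ii
  = (3.8996)^2/8 + (-6.0107)^2/8 + (-5.3128)^2/14 + (-5.4395)^2/10
  = 1.9009 + 4.5161 + 2.0161 + 2.9588 = 11.3919
Step 3: Objective decrease = 0.5 * g^T H^(-1) g = 5.6959


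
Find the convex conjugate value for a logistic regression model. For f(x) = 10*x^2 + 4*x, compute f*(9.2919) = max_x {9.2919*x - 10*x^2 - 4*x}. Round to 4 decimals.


f*(y) = sup_x {y*x - a*x^2 - b*x} = sup_x {(y-b)*x - a*x^2}
FOC: (y - b) - 2a*x = 0 => x* = (y - b)/(2a)
x* = (9.2919 - 4)/(2*10) = 0.2646
f*(9.2919) = (y-b)^2/(4a) = (9.2919 - 4)^2/(4*10)
= 28.0042/40 = 0.7001


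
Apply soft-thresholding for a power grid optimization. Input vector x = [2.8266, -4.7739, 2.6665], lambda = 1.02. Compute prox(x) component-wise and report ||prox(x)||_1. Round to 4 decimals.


Soft-thresholding with lambda = 1.02:
prox(2.8266) = sign(2.8266)*max(|2.8266| - 1.02, 0) = 1.8066
prox(-4.7739) = sign(-4.7739)*max(|-4.7739| - 1.02, 0) = -3.7539
prox(2.6665) = sign(2.6665)*max(|2.6665| - 1.02, 0) = 1.6465
prox(x) = [1.8066, -3.7539, 1.6465]
||prox(x)||_1 = 1.8066 + 3.7539 + 1.6465 = 7.207


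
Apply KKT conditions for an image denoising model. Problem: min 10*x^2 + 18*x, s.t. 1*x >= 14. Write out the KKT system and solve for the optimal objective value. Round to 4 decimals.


Step 1: Try lambda = 0 (constraint inactive).
x_unc = -18/(2*10) = -0.9
Check: 1*-0.9 = -0.9 < 14 -- violated!
Step 2: Constraint must be active: 1*x = 14
x* = 14/1 = 14.0
lambda = (2*10*14.0 + 18)/1 = 298.0
Step 3: Compute optimal value.
f(x*) = 10*14.0^2 + 18*14.0 = 2212.0


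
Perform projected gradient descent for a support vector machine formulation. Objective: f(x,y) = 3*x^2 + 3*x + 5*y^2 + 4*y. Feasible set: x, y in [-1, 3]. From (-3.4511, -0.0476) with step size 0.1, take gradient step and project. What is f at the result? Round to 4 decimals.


Step 1: Compute gradient at (-3.4511, -0.0476).
grad_x = 2*3*-3.4511 + 3 = -17.7066
grad_y = 2*5*-0.0476 + 4 = 3.524
Step 2: Gradient step.
x_raw = -3.4511 - 0.1*-17.7066 = -1.6804
y_raw = -0.0476 - 0.1*3.524 = -0.4
Step 3: Project onto [-1, 3].
x_proj = clip(-1.6804) = -1.0
y_proj = clip(-0.4) = -0.4
Step 4: Evaluate f.
f(-1.0, -0.4) = -0.8


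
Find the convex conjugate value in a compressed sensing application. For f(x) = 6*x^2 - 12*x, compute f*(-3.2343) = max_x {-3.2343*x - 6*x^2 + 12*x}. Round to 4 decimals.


f*(y) = sup_x {y*x - a*x^2 - b*x} = sup_x {(y-b)*x - a*x^2}
FOC: (y - b) - 2a*x = 0 => x* = (y - b)/(2a)
x* = (-3.2343 + 12)/(2*6) = 0.7305
f*(-3.2343) = (y-b)^2/(4a) = (-3.2343 + 12)^2/(4*6)
= 76.8375/24 = 3.2016


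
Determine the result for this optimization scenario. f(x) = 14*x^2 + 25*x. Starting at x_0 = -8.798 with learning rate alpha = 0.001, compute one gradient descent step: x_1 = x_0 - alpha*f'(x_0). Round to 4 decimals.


We compute the gradient at x_0 and apply the update.
f'(x) = 28*x + 25
f'(-8.798) = 28*-8.798 + 25 = -221.344
x_1 = -8.798 - 0.001*-221.344 = -8.5767


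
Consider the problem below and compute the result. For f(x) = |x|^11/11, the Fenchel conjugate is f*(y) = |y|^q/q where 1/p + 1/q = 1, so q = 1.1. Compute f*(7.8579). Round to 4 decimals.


The conjugate exponent q satisfies 1/p + 1/q = 1.
p = 11, so q = 11/(11 - 1) = 1.1
|y|^q = 7.8579^1.1 = 9.6569
f*(7.8579) = 9.6569 / 1.1 = 8.779


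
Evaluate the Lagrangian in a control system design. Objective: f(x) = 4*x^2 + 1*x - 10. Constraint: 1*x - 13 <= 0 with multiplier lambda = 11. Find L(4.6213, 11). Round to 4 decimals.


Step 1: Evaluate f(x).
f(4.6213) = 4*4.6213^2 + 1*4.6213 - 10 = 80.047
Step 2: Evaluate g(x).
g(4.6213) = 1*4.6213 - 13 = -8.3787
Step 3: Compute Lagrangian.
L = 80.047 + 11*-8.3787 = -12.1187


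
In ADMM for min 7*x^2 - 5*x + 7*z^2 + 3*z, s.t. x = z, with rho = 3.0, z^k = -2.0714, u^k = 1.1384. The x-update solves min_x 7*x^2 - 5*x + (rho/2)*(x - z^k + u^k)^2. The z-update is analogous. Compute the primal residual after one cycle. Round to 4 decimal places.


ADMM iteration with rho = 3.0, z^k = -2.0714, u^k = 1.1384
Step 1: x-update.
Minimize 7*x^2 - 5*x + (3.0/2)*(x + 2.0714 + 1.1384)^2
FOC: (2*7 + 3.0)*x = 5 + 3.0*(-2.0714 - 1.1384)
x^{k+1} = -0.2723
Step 2: z-update.
Minimize 7*z^2 + 3*z + (3.0/2)*(-0.2723 - z + 1.1384)^2
FOC: (2*7 + 3.0)*z = -3 + 3.0*(-0.2723 + 1.1384)
z^{k+1} = -0.0236
Step 3: u-update.
u^{k+1} = 1.1384 - 0.2723 + 0.0236 = 0.8897
Step 4: Primal residual = |-0.2723 + 0.0236| = 0.2487


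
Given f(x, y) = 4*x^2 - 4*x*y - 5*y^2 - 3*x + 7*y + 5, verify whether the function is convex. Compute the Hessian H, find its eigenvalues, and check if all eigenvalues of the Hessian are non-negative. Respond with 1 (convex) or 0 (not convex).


The Hessian of f(x,y) = 4*x^2 - 4*x*y - 5*y^2 - 3*x + 7*y + 5 is:
H = [[8, -4], [-4, -10]]
Trace = 8 - 10 = -2
Determinant = 8*-10 - (-4)^2 = -96
Discriminant = (-2)^2 - 4*-96 = 388.0
Eigenvalues: lambda_1 = -10.8489, lambda_2 = 8.8489
The function is not convex.

0


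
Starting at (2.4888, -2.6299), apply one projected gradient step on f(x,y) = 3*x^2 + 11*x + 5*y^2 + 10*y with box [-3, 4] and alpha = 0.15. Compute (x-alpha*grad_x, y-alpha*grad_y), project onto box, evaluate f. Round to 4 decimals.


Step 1: Compute gradient at (2.4888, -2.6299).
grad_x = 2*3*2.4888 + 11 = 25.9328
grad_y = 2*5*-2.6299 + 10 = -16.299
Step 2: Gradient step.
x_raw = 2.4888 - 0.15*25.9328 = -1.4011
y_raw = -2.6299 - 0.15*-16.299 = -0.1851
Step 3: Project onto [-3, 4].
x_proj = clip(-1.4011) = -1.4011
y_proj = clip(-0.1851) = -0.1851
Step 4: Evaluate f.
f(-1.4011, -0.1851) = -11.2022


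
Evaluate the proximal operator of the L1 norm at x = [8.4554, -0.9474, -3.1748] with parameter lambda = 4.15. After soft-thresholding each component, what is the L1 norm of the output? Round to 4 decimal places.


Soft-thresholding with lambda = 4.15:
prox(8.4554) = sign(8.4554)*max(|8.4554| - 4.15, 0) = 4.3054
prox(-0.9474) = sign(-0.9474)*max(|-0.9474| - 4.15, 0) = 0.0
prox(-3.1748) = sign(-3.1748)*max(|-3.1748| - 4.15, 0) = 0.0
prox(x) = [4.3054, 0.0, 0.0]
||prox(x)||_1 = 4.3054 + 0.0 + 0.0 = 4.3054


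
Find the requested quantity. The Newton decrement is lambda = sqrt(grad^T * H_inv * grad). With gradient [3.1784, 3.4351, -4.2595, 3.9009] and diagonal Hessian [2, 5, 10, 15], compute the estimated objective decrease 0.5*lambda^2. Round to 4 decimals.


Step 1: H is diagonal, so H^(-1) * g = [1.5892, 0.687, -0.426, 0.2601].
Step 2: g^T H^(-1) g = sum_i g_i^2 / H_ii
  = (3.1784)^2/2 + (3.4351)^2/5 + (-4.2595)^2/10 + (3.9009)^2/15
  = 5.0511 + 2.36 + 1.8143 + 1.0145 = 10.2399
Step 3: Objective decrease = 0.5 * g^T H^(-1) g = 5.1199


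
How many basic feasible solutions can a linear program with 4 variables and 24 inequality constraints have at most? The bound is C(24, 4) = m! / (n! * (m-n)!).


Each vertex corresponds to some choice of n active constraints out of m, so the number of vertices is at most C(m, n) = m! / (n!(m-n)!).
m = 24, n = 4
Numerator: 24 * 23 * 22 * 21
Denominator: 4! = 24
C(24, 4) = 10626


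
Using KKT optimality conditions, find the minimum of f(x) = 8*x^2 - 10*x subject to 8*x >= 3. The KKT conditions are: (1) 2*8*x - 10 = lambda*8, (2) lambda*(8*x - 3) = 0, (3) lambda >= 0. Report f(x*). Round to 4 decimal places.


Step 1: Try lambda = 0 (constraint inactive).
Stationarity: 2*8*x - 10 = 0
x* = 10/(2*8) = 0.625
Check constraint: 8*0.625 = 5.0 >= 3 -- satisfied.
Step 2: Compute optimal value.
f(x*) = 8*0.625^2 - 10*0.625 = -3.125


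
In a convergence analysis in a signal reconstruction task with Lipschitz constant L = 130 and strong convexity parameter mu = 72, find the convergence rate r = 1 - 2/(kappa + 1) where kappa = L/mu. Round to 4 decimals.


Step 1: Compute the condition number.
kappa = L/mu = 130/72 = 1.8056
Step 2: Compute the convergence rate.
r = 1 - 2/(kappa + 1) = 1 - 2*mu/(L + mu) = (L - mu)/(L + mu) = 58/202 = 0.2871


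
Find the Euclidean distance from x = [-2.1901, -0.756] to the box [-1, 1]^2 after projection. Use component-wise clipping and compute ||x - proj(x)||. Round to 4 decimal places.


Project each component onto [-1, 1].
clip(-2.1901) = -1.0, clip(-0.756) = -0.756
Projection = [-1.0, -0.756]
Squared diffs: [1.4163, 0.0]
Distance = sqrt(1.4163) = 1.1901


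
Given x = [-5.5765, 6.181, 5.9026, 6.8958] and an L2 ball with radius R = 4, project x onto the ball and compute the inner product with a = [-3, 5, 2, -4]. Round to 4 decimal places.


Step 1: Compute ||x|| (intermediates to 6 decimals).
||x|| = sqrt((-5.5765)^2 + 6.181^2 + 5.9026^2 + 6.8958^2) = 12.316447
Step 2: Project.
Since ||x|| > R, scale = R/||x|| = 4/12.316447 = 0.324769, proj(x) = scale * x
proj(x) = [-1.811074, 2.007397, 1.916981, 2.239542]
Step 3: Dot product.
a^T * proj(x) = -3*(-1.811074) + 5*2.007397 + 2*1.916981 - 4*2.239542 = 10.346


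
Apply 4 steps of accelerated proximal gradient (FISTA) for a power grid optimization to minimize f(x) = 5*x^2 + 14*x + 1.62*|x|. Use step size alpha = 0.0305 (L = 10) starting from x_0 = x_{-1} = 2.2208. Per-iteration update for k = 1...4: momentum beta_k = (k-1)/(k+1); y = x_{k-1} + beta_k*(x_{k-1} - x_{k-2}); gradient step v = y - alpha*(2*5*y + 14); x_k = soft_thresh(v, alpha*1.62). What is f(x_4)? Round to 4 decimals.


FISTA on f(x) = 5*x^2 + 14*x + 1.62*|x|
L = 10, alpha = 0.0305
Iteration 1: beta = 0.0, y = 2.2208 + 0.0*(2.2208 - 2.2208) = 2.2208
  grad(y) = 36.208, v = y - alpha*grad = 1.1165
  prox(v) = soft_thresh(1.1165, 0.0494) = 1.067
Iteration 2: beta = 0.3333, y = 1.067 + 0.3333*(1.067 - 2.2208) = 0.6825
  grad(y) = 20.8246, v = y - alpha*grad = 0.0473
  prox(v) = soft_thresh(0.0473, 0.0494) = 0.0
Iteration 3: beta = 0.5, y = 0.0 + 0.5*(0.0 - 1.067) = -0.5335
  grad(y) = 8.6648, v = y - alpha*grad = -0.7978
  prox(v) = soft_thresh(-0.7978, 0.0494) = -0.7484
Iteration 4: beta = 0.6, y = -0.7484 + 0.6*(-0.7484 - 0.0) = -1.1974
  grad(y) = 2.0258, v = y - alpha*grad = -1.2592
  prox(v) = soft_thresh(-1.2592, 0.0494) = -1.2098
f(x_4) = 5*(-1.2098)^2 + 14*(-1.2098) + 1.62*|-1.2098| = -7.6592


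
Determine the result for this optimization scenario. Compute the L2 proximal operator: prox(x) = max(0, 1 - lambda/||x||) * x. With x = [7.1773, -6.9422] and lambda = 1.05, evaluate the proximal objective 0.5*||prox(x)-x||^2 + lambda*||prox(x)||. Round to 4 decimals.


Step 1: Compute ||x||.
||x|| = 9.9854
Step 2: Compute scaling factor.
scale = max(0, 1 - 1.05/9.9854) = 0.8948
Step 3: prox(x) = [6.4226, -6.2122]
||prox(x)|| = 8.9354
Step 4: Proximal objective.
0.5*||prox-x||^2 = 0.5513
lambda*||prox|| = 9.3822
Total = 9.9334


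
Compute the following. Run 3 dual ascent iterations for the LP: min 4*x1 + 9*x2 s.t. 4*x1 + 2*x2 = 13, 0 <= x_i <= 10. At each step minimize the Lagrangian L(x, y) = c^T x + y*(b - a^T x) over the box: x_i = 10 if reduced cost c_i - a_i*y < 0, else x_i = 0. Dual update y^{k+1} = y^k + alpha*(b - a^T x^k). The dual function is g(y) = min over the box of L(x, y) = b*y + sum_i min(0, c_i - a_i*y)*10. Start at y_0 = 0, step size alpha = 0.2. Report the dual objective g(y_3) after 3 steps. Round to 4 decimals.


Dual ascent for LP: min 4*x1 + 9*x2, 4*x1 + 2*x2 = 13, 0 <= x_i <= 10
Step 1: y^k = 0.0, reduced costs: (4.0, 9.0)
  x^k = (0.0, 0.0), subgradient = b - a^T x = 13.0
  y^{k+1} = 0.0 + 0.2*13.0 = 2.6
Step 2: y^k = 2.6, reduced costs: (-6.4, 3.8)
  x^k = (10.0, 0.0), subgradient = b - a^T x = -27.0
  y^{k+1} = 2.6 + 0.2*-27.0 = -2.8
Step 3: y^k = -2.8, reduced costs: (15.2, 14.6)
  x^k = (0.0, 0.0), subgradient = b - a^T x = 13.0
  y^{k+1} = -2.8 + 0.2*13.0 = -0.2
Dual objective at y_3 = -0.2: reduced costs (4.8, 9.4), box minimizer x = (0.0, 0.0)
g(y_3) = b*y + (c1 - a1*y)*x1 + (c2 - a2*y)*x2 = 13*(-0.2) + 4.8*0.0 + 9.4*0.0 = -2.6 + 0.0 + 0.0 = -2.6


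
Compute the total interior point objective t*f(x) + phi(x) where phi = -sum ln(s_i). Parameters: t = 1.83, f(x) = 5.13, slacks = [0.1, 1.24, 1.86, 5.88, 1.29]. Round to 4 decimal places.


Step 1: Compute log-barrier.
ln values: [-2.3026, 0.2151, 0.6206, 1.7716, 0.2546]
phi = -(-2.3026 + 0.2151 + 0.6206 + 1.7716 + 0.2546) = -0.5593
Step 2: Compute augmented objective.
t*f(x) = 1.83*5.13 = 9.3879
Total = 9.3879 - 0.5593 = 8.8286


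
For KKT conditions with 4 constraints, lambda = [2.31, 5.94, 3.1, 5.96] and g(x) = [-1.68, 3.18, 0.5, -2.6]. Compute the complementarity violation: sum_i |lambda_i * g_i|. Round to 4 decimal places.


KKT complementary slackness check:
lambda_1 * g_1 = 2.31 * -1.68 = -3.8808
lambda_2 * g_2 = 5.94 * 3.18 = 18.8892
lambda_3 * g_3 = 3.1 * 0.5 = 1.55
lambda_4 * g_4 = 5.96 * -2.6 = -15.496
Total violation = 3.8808 + 18.8892 + 1.55 + 15.496 = 39.816


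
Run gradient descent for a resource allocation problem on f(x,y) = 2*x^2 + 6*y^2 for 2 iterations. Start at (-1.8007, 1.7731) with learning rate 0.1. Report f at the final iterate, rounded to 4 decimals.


Gradient descent on f(x,y) = 2*x^2 + 6*y^2.
Starting point: (-1.8007, 1.7731), alpha = 0.1
Step 1: grad_x = 2*2*-1.8007 = -7.2028, grad_y = 2*6*1.7731 = 21.2772
  x_1 = -1.8007 - 0.1*-7.2028 = -1.0804
  y_1 = 1.7731 - 0.1*21.2772 = -0.3546
Step 2: grad_x = 2*2*-1.0804 = -4.3217, grad_y = 2*6*-0.3546 = -4.2554
  x_2 = -1.0804 - 0.1*-4.3217 = -0.6483
  y_2 = -0.3546 - 0.1*-4.2554 = 0.0709
f(-0.6483, 0.0709) = 2*(-0.6483)^2 + 6*0.0709^2 = 0.8706


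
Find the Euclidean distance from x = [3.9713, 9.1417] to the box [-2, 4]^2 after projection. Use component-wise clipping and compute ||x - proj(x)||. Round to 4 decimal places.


Project each component onto [-2, 4].
clip(3.9713) = 3.9713, clip(9.1417) = 4.0
Projection = [3.9713, 4.0]
Squared diffs: [0.0, 26.4371]
Distance = sqrt(26.4371) = 5.1417


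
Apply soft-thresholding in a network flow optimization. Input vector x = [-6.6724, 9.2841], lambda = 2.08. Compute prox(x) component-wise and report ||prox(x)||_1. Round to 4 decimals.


Soft-thresholding with lambda = 2.08:
prox(-6.6724) = sign(-6.6724)*max(|-6.6724| - 2.08, 0) = -4.5924
prox(9.2841) = sign(9.2841)*max(|9.2841| - 2.08, 0) = 7.2041
prox(x) = [-4.5924, 7.2041]
||prox(x)||_1 = 4.5924 + 7.2041 = 11.7965


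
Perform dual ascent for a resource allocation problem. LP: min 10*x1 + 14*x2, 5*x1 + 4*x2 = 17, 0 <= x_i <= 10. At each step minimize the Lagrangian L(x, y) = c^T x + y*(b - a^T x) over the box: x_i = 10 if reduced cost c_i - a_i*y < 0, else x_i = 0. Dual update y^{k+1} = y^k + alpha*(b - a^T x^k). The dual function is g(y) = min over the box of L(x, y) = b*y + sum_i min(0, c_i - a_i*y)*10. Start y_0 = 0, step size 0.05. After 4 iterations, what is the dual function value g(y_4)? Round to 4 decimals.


Dual ascent for LP: min 10*x1 + 14*x2, 5*x1 + 4*x2 = 17, 0 <= x_i <= 10
Step 1: y^k = 0.0, reduced costs: (10.0, 14.0)
  x^k = (0.0, 0.0), subgradient = b - a^T x = 17.0
  y^{k+1} = 0.0 + 0.05*17.0 = 0.85
Step 2: y^k = 0.85, reduced costs: (5.75, 10.6)
  x^k = (0.0, 0.0), subgradient = b - a^T x = 17.0
  y^{k+1} = 0.85 + 0.05*17.0 = 1.7
Step 3: y^k = 1.7, reduced costs: (1.5, 7.2)
  x^k = (0.0, 0.0), subgradient = b - a^T x = 17.0
  y^{k+1} = 1.7 + 0.05*17.0 = 2.55
Step 4: y^k = 2.55, reduced costs: (-2.75, 3.8)
  x^k = (10.0, 0.0), subgradient = b - a^T x = -33.0
  y^{k+1} = 2.55 + 0.05*-33.0 = 0.9
Dual objective at y_4 = 0.9: reduced costs (5.5, 10.4), box minimizer x = (0.0, 0.0)
g(y_4) = b*y + (c1 - a1*y)*x1 + (c2 - a2*y)*x2 = 17*0.9 + 5.5*0.0 + 10.4*0.0 = 15.3 + 0.0 + 0.0 = 15.3


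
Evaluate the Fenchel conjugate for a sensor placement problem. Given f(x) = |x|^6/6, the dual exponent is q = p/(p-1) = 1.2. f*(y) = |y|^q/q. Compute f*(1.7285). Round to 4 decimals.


The conjugate exponent q satisfies 1/p + 1/q = 1.
p = 6, so q = 6/(6 - 1) = 1.2
|y|^q = 1.7285^1.2 = 1.9284
f*(1.7285) = 1.9284 / 1.2 = 1.607


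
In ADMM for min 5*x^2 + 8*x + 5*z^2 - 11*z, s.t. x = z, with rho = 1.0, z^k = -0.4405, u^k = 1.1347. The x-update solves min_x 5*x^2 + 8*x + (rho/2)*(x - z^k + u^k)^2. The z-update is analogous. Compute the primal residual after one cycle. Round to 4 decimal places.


ADMM iteration with rho = 1.0, z^k = -0.4405, u^k = 1.1347
Step 1: x-update.
Minimize 5*x^2 + 8*x + (1.0/2)*(x + 0.4405 + 1.1347)^2
FOC: (2*5 + 1.0)*x = -8 + 1.0*(-0.4405 - 1.1347)
x^{k+1} = -0.8705
Step 2: z-update.
Minimize 5*z^2 - 11*z + (1.0/2)*(-0.8705 - z + 1.1347)^2
FOC: (2*5 + 1.0)*z = 11 + 1.0*(-0.8705 + 1.1347)
z^{k+1} = 1.024
Step 3: u-update.
u^{k+1} = 1.1347 - 0.8705 - 1.024 = -0.7598
Step 4: Primal residual = |-0.8705 - 1.024| = 1.8945


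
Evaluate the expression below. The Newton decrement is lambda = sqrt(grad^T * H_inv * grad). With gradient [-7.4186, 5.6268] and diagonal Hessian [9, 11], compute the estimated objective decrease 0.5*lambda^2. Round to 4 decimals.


Step 1: H is diagonal, so H^(-1) * g = [-0.8243, 0.5115].
Step 2: g^T H^(-1) g = sum_i g_i^2 / H_ii
  = (-7.4186)^2/9 + (5.6268)^2/11
  = 6.1151 + 2.8783 = 8.9933
Step 3: Objective decrease = 0.5 * g^T H^(-1) g = 4.4967


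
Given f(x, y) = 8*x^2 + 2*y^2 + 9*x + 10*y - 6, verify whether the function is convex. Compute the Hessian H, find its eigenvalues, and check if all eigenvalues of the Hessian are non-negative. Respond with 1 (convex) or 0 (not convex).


The Hessian of f(x,y) = 8*x^2 + 2*y^2 + 9*x + 10*y - 6 is:
H = [[16, 0], [0, 4]]
Trace = 16 + 4 = 20
Determinant = 16*4 - (0)^2 = 64
Discriminant = (20)^2 - 4*64 = 144.0
Eigenvalues: lambda_1 = 4.0, lambda_2 = 16.0
The function is convex.

1


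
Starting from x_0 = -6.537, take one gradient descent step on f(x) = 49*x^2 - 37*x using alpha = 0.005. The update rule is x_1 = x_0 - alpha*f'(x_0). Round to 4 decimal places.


We compute the gradient at x_0 and apply the update.
f'(x) = 98*x - 37
f'(-6.537) = 98*-6.537 - 37 = -677.626
x_1 = -6.537 - 0.005*-677.626 = -3.1489


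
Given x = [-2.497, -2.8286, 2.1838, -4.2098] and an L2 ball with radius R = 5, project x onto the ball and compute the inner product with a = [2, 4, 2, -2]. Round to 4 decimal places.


Step 1: Compute ||x|| (intermediates to 6 decimals).
||x|| = sqrt((-2.497)^2 + (-2.8286)^2 + 2.1838^2 + (-4.2098)^2) = 6.060312
Step 2: Project.
Since ||x|| > R, scale = R/||x|| = 5/6.060312 = 0.82504, proj(x) = scale * x
proj(x) = [-2.060125, -2.333708, 1.801722, -3.473253]
Step 3: Dot product.
a^T * proj(x) = 2*(-2.060125) + 4*(-2.333708) + 2*1.801722 - 2*(-3.473253) = -2.9051


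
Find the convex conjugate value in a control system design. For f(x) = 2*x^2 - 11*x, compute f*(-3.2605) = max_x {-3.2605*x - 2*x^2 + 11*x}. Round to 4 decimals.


f*(y) = sup_x {y*x - a*x^2 - b*x} = sup_x {(y-b)*x - a*x^2}
FOC: (y - b) - 2a*x = 0 => x* = (y - b)/(2a)
x* = (-3.2605 + 11)/(2*2) = 1.9349
f*(-3.2605) = (y-b)^2/(4a) = (-3.2605 + 11)^2/(4*2)
= 59.8999/8 = 7.4875


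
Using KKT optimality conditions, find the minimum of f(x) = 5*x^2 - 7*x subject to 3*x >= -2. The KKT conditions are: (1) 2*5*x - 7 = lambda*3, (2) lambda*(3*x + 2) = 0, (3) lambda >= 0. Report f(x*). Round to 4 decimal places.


Step 1: Try lambda = 0 (constraint inactive).
Stationarity: 2*5*x - 7 = 0
x* = 7/(2*5) = 0.7
Check constraint: 3*0.7 = 2.1 >= -2 -- satisfied.
Step 2: Compute optimal value.
f(x*) = 5*0.7^2 - 7*0.7 = -2.45


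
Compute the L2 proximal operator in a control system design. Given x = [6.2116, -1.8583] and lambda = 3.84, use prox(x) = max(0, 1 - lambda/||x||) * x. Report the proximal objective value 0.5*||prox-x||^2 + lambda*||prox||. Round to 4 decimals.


Step 1: Compute ||x||.
||x|| = 6.4836
Step 2: Compute scaling factor.
scale = max(0, 1 - 3.84/6.4836) = 0.4077
Step 3: prox(x) = [2.5327, -0.7577]
||prox(x)|| = 2.6436
Step 4: Proximal objective.
0.5*||prox-x||^2 = 7.3728
lambda*||prox|| = 10.1514
Total = 17.5243


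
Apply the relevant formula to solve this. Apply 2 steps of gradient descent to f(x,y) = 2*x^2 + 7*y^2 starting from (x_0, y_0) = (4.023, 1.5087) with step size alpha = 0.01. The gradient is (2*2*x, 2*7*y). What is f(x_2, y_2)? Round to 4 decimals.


Gradient descent on f(x,y) = 2*x^2 + 7*y^2.
Starting point: (4.023, 1.5087), alpha = 0.01
Step 1: grad_x = 2*2*4.023 = 16.092, grad_y = 2*7*1.5087 = 21.1218
  x_1 = 4.023 - 0.01*16.092 = 3.8621
  y_1 = 1.5087 - 0.01*21.1218 = 1.2975
Step 2: grad_x = 2*2*3.8621 = 15.4483, grad_y = 2*7*1.2975 = 18.1647
  x_2 = 3.8621 - 0.01*15.4483 = 3.7076
  y_2 = 1.2975 - 0.01*18.1647 = 1.1158
f(3.7076, 1.1158) = 2*3.7076^2 + 7*1.1158^2 = 36.2082


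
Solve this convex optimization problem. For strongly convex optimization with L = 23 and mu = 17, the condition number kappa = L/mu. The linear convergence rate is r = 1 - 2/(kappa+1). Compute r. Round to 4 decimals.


Step 1: Compute the condition number.
kappa = L/mu = 23/17 = 1.3529
Step 2: Compute the convergence rate.
r = 1 - 2/(kappa + 1) = 1 - 2*mu/(L + mu) = (L - mu)/(L + mu) = 6/40 = 0.15


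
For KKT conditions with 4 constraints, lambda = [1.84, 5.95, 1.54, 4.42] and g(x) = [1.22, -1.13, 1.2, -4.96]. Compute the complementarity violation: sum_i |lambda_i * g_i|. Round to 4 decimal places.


KKT complementary slackness check:
lambda_1 * g_1 = 1.84 * 1.22 = 2.2448
lambda_2 * g_2 = 5.95 * -1.13 = -6.7235
lambda_3 * g_3 = 1.54 * 1.2 = 1.848
lambda_4 * g_4 = 4.42 * -4.96 = -21.9232
Total violation = 2.2448 + 6.7235 + 1.848 + 21.9232 = 32.7395


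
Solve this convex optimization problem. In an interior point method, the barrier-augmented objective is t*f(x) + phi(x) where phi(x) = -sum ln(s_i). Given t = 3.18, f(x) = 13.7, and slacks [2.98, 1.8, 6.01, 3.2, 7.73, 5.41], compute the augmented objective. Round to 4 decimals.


Step 1: Compute log-barrier.
ln values: [1.0919, 0.5878, 1.7934, 1.1632, 2.0451, 1.6882]
phi = -(1.0919 + 0.5878 + 1.7934 + 1.1632 + 2.0451 + 1.6882) = -8.3696
Step 2: Compute augmented objective.
t*f(x) = 3.18*13.7 = 43.566
Total = 43.566 - 8.3696 = 35.1964


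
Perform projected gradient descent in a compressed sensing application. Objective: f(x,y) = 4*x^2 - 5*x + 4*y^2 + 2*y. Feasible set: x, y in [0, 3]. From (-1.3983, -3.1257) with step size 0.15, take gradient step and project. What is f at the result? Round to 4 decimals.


Step 1: Compute gradient at (-1.3983, -3.1257).
grad_x = 2*4*-1.3983 - 5 = -16.1864
grad_y = 2*4*-3.1257 + 2 = -23.0056
Step 2: Gradient step.
x_raw = -1.3983 - 0.15*-16.1864 = 1.0297
y_raw = -3.1257 - 0.15*-23.0056 = 0.3251
Step 3: Project onto [0, 3].
x_proj = clip(1.0297) = 1.0297
y_proj = clip(0.3251) = 0.3251
Step 4: Evaluate f.
f(1.0297, 0.3251) = 0.1656


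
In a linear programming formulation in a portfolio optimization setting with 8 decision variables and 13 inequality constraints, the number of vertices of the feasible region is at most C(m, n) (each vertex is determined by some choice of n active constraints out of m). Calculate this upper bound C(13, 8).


Each vertex corresponds to some choice of n active constraints out of m, so the number of vertices is at most C(m, n) = m! / (n!(m-n)!).
m = 13, n = 8
Numerator: 13 * 12 * 11 * 10 * 9 * 8 * 7 * 6
Denominator: 8! = 40320
C(13, 8) = 1287


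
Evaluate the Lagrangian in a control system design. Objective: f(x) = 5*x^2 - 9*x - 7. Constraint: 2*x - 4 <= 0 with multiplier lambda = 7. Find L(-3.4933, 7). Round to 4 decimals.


Step 1: Evaluate f(x).
f(-3.4933) = 5*(-3.4933)^2 - 9*(-3.4933) - 7 = 85.4554
Step 2: Evaluate g(x).
g(-3.4933) = 2*-3.4933 - 4 = -10.9866
Step 3: Compute Lagrangian.
L = 85.4554 + 7*-10.9866 = 8.5492


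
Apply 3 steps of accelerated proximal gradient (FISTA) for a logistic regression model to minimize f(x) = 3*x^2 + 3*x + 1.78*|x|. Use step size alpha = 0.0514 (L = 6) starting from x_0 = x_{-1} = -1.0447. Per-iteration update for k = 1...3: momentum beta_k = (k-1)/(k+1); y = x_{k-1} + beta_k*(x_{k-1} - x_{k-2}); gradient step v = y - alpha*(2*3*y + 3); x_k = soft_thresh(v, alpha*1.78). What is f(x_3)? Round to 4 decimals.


FISTA on f(x) = 3*x^2 + 3*x + 1.78*|x|
L = 6, alpha = 0.0514
Iteration 1: beta = 0.0, y = -1.0447 + 0.0*(-1.0447 + 1.0447) = -1.0447
  grad(y) = -3.2682, v = y - alpha*grad = -0.8767
  prox(v) = soft_thresh(-0.8767, 0.0915) = -0.7852
Iteration 2: beta = 0.3333, y = -0.7852 + 0.3333*(-0.7852 + 1.0447) = -0.6987
  grad(y) = -1.1924, v = y - alpha*grad = -0.6374
  prox(v) = soft_thresh(-0.6374, 0.0915) = -0.5459
Iteration 3: beta = 0.5, y = -0.5459 + 0.5*(-0.5459 + 0.7852) = -0.4263
  grad(y) = 0.4421, v = y - alpha*grad = -0.449
  prox(v) = soft_thresh(-0.449, 0.0915) = -0.3575
f(x_3) = 3*(-0.3575)^2 + 3*(-0.3575) + 1.78*|-0.3575| = -0.0527


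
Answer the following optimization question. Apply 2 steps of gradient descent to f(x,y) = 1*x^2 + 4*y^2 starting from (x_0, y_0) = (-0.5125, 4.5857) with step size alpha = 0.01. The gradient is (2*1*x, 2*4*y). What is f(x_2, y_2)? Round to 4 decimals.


Gradient descent on f(x,y) = 1*x^2 + 4*y^2.
Starting point: (-0.5125, 4.5857), alpha = 0.01
Step 1: grad_x = 2*1*-0.5125 = -1.025, grad_y = 2*4*4.5857 = 36.6856
  x_1 = -0.5125 - 0.01*-1.025 = -0.5023
  y_1 = 4.5857 - 0.01*36.6856 = 4.2188
Step 2: grad_x = 2*1*-0.5023 = -1.0045, grad_y = 2*4*4.2188 = 33.7508
  x_2 = -0.5023 - 0.01*-1.0045 = -0.4922
  y_2 = 4.2188 - 0.01*33.7508 = 3.8813
f(-0.4922, 3.8813) = 1*(-0.4922)^2 + 4*3.8813^2 = 60.5014


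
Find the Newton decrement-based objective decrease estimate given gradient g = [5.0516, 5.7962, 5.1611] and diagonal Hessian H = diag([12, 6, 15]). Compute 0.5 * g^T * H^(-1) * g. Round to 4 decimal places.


Step 1: H is diagonal, so H^(-1) * g = [0.421, 0.966, 0.3441].
Step 2: g^T H^(-1) g = sum_i g_i^2 / H_ii
  = (5.0516)^2/12 + (5.7962)^2/6 + (5.1611)^2/15
  = 2.1266 + 5.5993 + 1.7758 = 9.5017
Step 3: Objective decrease = 0.5 * g^T H^(-1) g = 4.7508


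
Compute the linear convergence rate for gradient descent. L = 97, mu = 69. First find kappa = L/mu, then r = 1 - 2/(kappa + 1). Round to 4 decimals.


Step 1: Compute the condition number.
kappa = L/mu = 97/69 = 1.4058
Step 2: Compute the convergence rate.
r = 1 - 2/(kappa + 1) = 1 - 2*mu/(L + mu) = (L - mu)/(L + mu) = 28/166 = 0.1687


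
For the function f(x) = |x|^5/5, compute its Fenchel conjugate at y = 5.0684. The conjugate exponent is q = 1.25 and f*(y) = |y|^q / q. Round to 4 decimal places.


The conjugate exponent q satisfies 1/p + 1/q = 1.
p = 5, so q = 5/(5 - 1) = 1.25
|y|^q = 5.0684^1.25 = 7.6048
f*(5.0684) = 7.6048 / 1.25 = 6.0839


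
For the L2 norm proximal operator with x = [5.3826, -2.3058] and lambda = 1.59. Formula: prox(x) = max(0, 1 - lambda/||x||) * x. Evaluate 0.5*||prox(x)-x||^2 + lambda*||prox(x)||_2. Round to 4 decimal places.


Step 1: Compute ||x||.
||x|| = 5.8557
Step 2: Compute scaling factor.
scale = max(0, 1 - 1.59/5.8557) = 0.7285
Step 3: prox(x) = [3.9211, -1.6797]
||prox(x)|| = 4.2657
Step 4: Proximal objective.
0.5*||prox-x||^2 = 1.2641
lambda*||prox|| = 6.7825
Total = 8.0465


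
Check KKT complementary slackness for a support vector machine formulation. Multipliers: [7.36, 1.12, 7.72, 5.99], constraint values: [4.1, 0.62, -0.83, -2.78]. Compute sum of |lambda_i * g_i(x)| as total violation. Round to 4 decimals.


KKT complementary slackness check:
lambda_1 * g_1 = 7.36 * 4.1 = 30.176
lambda_2 * g_2 = 1.12 * 0.62 = 0.6944
lambda_3 * g_3 = 7.72 * -0.83 = -6.4076
lambda_4 * g_4 = 5.99 * -2.78 = -16.6522
Total violation = 30.176 + 0.6944 + 6.4076 + 16.6522 = 53.9302


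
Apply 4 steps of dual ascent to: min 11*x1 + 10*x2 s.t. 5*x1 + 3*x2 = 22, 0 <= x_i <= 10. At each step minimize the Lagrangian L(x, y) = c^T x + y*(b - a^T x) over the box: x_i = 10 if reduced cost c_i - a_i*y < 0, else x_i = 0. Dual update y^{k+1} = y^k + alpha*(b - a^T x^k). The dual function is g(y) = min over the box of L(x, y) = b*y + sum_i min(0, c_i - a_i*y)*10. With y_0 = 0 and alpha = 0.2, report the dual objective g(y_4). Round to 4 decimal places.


Dual ascent for LP: min 11*x1 + 10*x2, 5*x1 + 3*x2 = 22, 0 <= x_i <= 10
Step 1: y^k = 0.0, reduced costs: (11.0, 10.0)
  x^k = (0.0, 0.0), subgradient = b - a^T x = 22.0
  y^{k+1} = 0.0 + 0.2*22.0 = 4.4
Step 2: y^k = 4.4, reduced costs: (-11.0, -3.2)
  x^k = (10.0, 10.0), subgradient = b - a^T x = -58.0
  y^{k+1} = 4.4 + 0.2*-58.0 = -7.2
Step 3: y^k = -7.2, reduced costs: (47.0, 31.6)
  x^k = (0.0, 0.0), subgradient = b - a^T x = 22.0
  y^{k+1} = -7.2 + 0.2*22.0 = -2.8
Step 4: y^k = -2.8, reduced costs: (25.0, 18.4)
  x^k = (0.0, 0.0), subgradient = b - a^T x = 22.0
  y^{k+1} = -2.8 + 0.2*22.0 = 1.6
Dual objective at y_4 = 1.6: reduced costs (3.0, 5.2), box minimizer x = (0.0, 0.0)
g(y_4) = b*y + (c1 - a1*y)*x1 + (c2 - a2*y)*x2 = 22*1.6 + 3.0*0.0 + 5.2*0.0 = 35.2 + 0.0 + 0.0 = 35.2


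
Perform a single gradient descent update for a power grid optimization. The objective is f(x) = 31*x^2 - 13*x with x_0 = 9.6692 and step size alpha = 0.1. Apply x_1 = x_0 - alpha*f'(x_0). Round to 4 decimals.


We compute the gradient at x_0 and apply the update.
f'(x) = 62*x - 13
f'(9.6692) = 62*9.6692 - 13 = 586.4904
x_1 = 9.6692 - 0.1*586.4904 = -48.9798


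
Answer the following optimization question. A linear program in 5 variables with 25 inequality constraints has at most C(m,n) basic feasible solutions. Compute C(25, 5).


Each vertex corresponds to some choice of n active constraints out of m, so the number of vertices is at most C(m, n) = m! / (n!(m-n)!).
m = 25, n = 5
Numerator: 25 * 24 * 23 * 22 * 21
Denominator: 5! = 120
C(25, 5) = 53130


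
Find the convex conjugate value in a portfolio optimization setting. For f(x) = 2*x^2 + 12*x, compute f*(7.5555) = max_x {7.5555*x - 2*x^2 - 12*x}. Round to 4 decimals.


f*(y) = sup_x {y*x - a*x^2 - b*x} = sup_x {(y-b)*x - a*x^2}
FOC: (y - b) - 2a*x = 0 => x* = (y - b)/(2a)
x* = (7.5555 - 12)/(2*2) = -1.1111
f*(7.5555) = (y-b)^2/(4a) = (7.5555 - 12)^2/(4*2)
= 19.7536/8 = 2.4692


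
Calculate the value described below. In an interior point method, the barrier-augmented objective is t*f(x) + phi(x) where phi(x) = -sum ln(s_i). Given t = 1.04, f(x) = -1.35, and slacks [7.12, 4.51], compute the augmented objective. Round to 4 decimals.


Step 1: Compute log-barrier.
ln values: [1.9629, 1.5063]
phi = -(1.9629 + 1.5063) = -3.4692
Step 2: Compute augmented objective.
t*f(x) = 1.04*-1.35 = -1.404
Total = -1.404 - 3.4692 = -4.8732


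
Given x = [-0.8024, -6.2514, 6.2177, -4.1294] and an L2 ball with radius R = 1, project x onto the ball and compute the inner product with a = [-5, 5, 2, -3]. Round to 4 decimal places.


Step 1: Compute ||x|| (intermediates to 6 decimals).
||x|| = sqrt((-0.8024)^2 + (-6.2514)^2 + 6.2177^2 + (-4.1294)^2) = 9.769114
Step 2: Project.
Since ||x|| > R, scale = R/||x|| = 1/9.769114 = 0.102363, proj(x) = scale * x
proj(x) = [-0.082136, -0.639912, 0.636462, -0.422698]
Step 3: Dot product.
a^T * proj(x) = -5*(-0.082136) + 5*(-0.639912) + 2*0.636462 - 3*(-0.422698) = -0.2479


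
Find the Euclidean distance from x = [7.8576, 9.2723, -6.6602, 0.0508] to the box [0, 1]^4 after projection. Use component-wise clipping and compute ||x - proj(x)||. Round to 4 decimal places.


Project each component onto [0, 1].
clip(7.8576) = 1.0, clip(9.2723) = 1.0, clip(-6.6602) = 0.0, clip(0.0508) = 0.0508
Projection = [1.0, 1.0, 0.0, 0.0508]
Squared diffs: [47.0267, 68.4309, 44.3583, 0.0]
Distance = sqrt(159.8159) = 12.6418


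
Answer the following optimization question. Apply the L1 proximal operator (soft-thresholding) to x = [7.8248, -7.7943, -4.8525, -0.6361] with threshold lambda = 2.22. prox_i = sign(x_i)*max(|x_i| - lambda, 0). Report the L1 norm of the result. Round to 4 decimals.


Soft-thresholding with lambda = 2.22:
prox(7.8248) = sign(7.8248)*max(|7.8248| - 2.22, 0) = 5.6048
prox(-7.7943) = sign(-7.7943)*max(|-7.7943| - 2.22, 0) = -5.5743
prox(-4.8525) = sign(-4.8525)*max(|-4.8525| - 2.22, 0) = -2.6325
prox(-0.6361) = sign(-0.6361)*max(|-0.6361| - 2.22, 0) = 0.0
prox(x) = [5.6048, -5.5743, -2.6325, 0.0]
||prox(x)||_1 = 5.6048 + 5.5743 + 2.6325 + 0.0 = 13.8116


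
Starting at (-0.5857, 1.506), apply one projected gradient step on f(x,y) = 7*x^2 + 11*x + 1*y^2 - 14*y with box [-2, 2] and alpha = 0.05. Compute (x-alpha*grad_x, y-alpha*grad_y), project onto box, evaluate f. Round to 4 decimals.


Step 1: Compute gradient at (-0.5857, 1.506).
grad_x = 2*7*-0.5857 + 11 = 2.8002
grad_y = 2*1*1.506 - 14 = -10.988
Step 2: Gradient step.
x_raw = -0.5857 - 0.05*2.8002 = -0.7257
y_raw = 1.506 - 0.05*-10.988 = 2.0554
Step 3: Project onto [-2, 2].
x_proj = clip(-0.7257) = -0.7257
y_proj = clip(2.0554) = 2.0
Step 4: Evaluate f.
f(-0.7257, 2.0) = -28.2962


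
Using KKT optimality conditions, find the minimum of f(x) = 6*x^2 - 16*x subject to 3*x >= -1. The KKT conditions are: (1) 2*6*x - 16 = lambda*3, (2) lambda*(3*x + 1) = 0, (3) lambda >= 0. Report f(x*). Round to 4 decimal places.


Step 1: Try lambda = 0 (constraint inactive).
Stationarity: 2*6*x - 16 = 0
x* = 16/(2*6) = 4/3 = 1.3333 (rounded; the exact value 4/3 is used below)
Check constraint: 3*1.3333 = 3.9999 >= -1 -- satisfied.
Step 2: Compute optimal value.
f(x*) = 6*(4/3)^2 - 16*(4/3) = -10.6667


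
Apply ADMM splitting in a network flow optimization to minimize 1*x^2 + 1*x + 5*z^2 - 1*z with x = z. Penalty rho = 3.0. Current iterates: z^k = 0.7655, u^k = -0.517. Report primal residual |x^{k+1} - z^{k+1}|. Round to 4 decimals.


ADMM iteration with rho = 3.0, z^k = 0.7655, u^k = -0.517
Step 1: x-update.
Minimize 1*x^2 + 1*x + (3.0/2)*(x - 0.7655 - 0.517)^2
FOC: (2*1 + 3.0)*x = -1 + 3.0*(0.7655 + 0.517)
x^{k+1} = 0.5695
Step 2: z-update.
Minimize 5*z^2 - 1*z + (3.0/2)*(0.5695 - z - 0.517)^2
FOC: (2*5 + 3.0)*z = 1 + 3.0*(0.5695 - 0.517)
z^{k+1} = 0.089
Step 3: u-update.
u^{k+1} = -0.517 + 0.5695 - 0.089 = -0.0365
Step 4: Primal residual = |0.5695 - 0.089| = 0.4805


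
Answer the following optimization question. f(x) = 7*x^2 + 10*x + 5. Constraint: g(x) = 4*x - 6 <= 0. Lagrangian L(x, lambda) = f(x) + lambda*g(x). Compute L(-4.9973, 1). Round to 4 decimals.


Step 1: Evaluate f(x).
f(-4.9973) = 7*(-4.9973)^2 + 10*(-4.9973) + 5 = 129.8381
Step 2: Evaluate g(x).
g(-4.9973) = 4*-4.9973 - 6 = -25.9892
Step 3: Compute Lagrangian.
L = 129.8381 + 1*-25.9892 = 103.8489


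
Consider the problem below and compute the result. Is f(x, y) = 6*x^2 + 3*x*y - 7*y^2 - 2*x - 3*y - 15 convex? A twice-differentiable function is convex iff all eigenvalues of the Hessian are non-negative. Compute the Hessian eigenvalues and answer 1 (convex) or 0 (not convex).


The Hessian of f(x,y) = 6*x^2 + 3*x*y - 7*y^2 - 2*x - 3*y - 15 is:
H = [[12, 3], [3, -14]]
Trace = 12 - 14 = -2
Determinant = 12*-14 - (3)^2 = -177
Discriminant = (-2)^2 - 4*-177 = 712.0
Eigenvalues: lambda_1 = -14.3417, lambda_2 = 12.3417
The function is not convex.

0


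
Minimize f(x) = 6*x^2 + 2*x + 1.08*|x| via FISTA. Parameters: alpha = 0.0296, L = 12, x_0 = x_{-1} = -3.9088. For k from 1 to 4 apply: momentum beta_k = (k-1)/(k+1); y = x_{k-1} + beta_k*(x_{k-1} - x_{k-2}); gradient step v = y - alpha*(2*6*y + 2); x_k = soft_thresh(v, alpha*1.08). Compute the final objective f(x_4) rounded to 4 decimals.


FISTA on f(x) = 6*x^2 + 2*x + 1.08*|x|
L = 12, alpha = 0.0296
Iteration 1: beta = 0.0, y = -3.9088 + 0.0*(-3.9088 + 3.9088) = -3.9088
  grad(y) = -44.9056, v = y - alpha*grad = -2.5796
  prox(v) = soft_thresh(-2.5796, 0.032) = -2.5476
Iteration 2: beta = 0.3333, y = -2.5476 + 0.3333*(-2.5476 + 3.9088) = -2.0939
  grad(y) = -23.1268, v = y - alpha*grad = -1.4093
  prox(v) = soft_thresh(-1.4093, 0.032) = -1.3774
Iteration 3: beta = 0.5, y = -1.3774 + 0.5*(-1.3774 + 2.5476) = -0.7923
  grad(y) = -7.5071, v = y - alpha*grad = -0.57
  prox(v) = soft_thresh(-0.57, 0.032) = -0.5381
Iteration 4: beta = 0.6, y = -0.5381 + 0.6*(-0.5381 + 1.3774) = -0.0345
  grad(y) = 1.586, v = y - alpha*grad = -0.0814
  prox(v) = soft_thresh(-0.0814, 0.032) = -0.0495
f(x_4) = 6*(-0.0495)^2 + 2*(-0.0495) + 1.08*|-0.0495| = -0.0308


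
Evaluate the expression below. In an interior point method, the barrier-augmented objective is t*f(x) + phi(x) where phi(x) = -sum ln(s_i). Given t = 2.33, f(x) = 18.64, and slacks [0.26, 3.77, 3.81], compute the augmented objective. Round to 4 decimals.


Step 1: Compute log-barrier.
ln values: [-1.3471, 1.3271, 1.3376]
phi = -(-1.3471 + 1.3271 + 1.3376) = -1.3176
Step 2: Compute augmented objective.
t*f(x) = 2.33*18.64 = 43.4312
Total = 43.4312 - 1.3176 = 42.1136


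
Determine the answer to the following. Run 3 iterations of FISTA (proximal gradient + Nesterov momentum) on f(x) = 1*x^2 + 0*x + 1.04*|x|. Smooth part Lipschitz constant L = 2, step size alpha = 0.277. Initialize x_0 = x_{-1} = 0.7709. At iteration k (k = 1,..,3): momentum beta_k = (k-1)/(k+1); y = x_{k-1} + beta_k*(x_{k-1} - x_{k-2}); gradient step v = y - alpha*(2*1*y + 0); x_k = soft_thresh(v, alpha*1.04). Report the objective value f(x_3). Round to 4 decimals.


FISTA on f(x) = 1*x^2 + 0*x + 1.04*|x|
L = 2, alpha = 0.277
Iteration 1: beta = 0.0, y = 0.7709 + 0.0*(0.7709 - 0.7709) = 0.7709
  grad(y) = 1.5418, v = y - alpha*grad = 0.3438
  prox(v) = soft_thresh(0.3438, 0.2881) = 0.0557
Iteration 2: beta = 0.3333, y = 0.0557 + 0.3333*(0.0557 - 0.7709) = -0.1826
  grad(y) = -0.3653, v = y - alpha*grad = -0.0815
  prox(v) = soft_thresh(-0.0815, 0.2881) = 0.0
Iteration 3: beta = 0.5, y = 0.0 + 0.5*(0.0 - 0.0557) = -0.0279
  grad(y) = -0.0557, v = y - alpha*grad = -0.0124
  prox(v) = soft_thresh(-0.0124, 0.2881) = 0.0
f(x_3) = 1*0.0^2 + 0*0.0 + 1.04*|0.0| = 0.0


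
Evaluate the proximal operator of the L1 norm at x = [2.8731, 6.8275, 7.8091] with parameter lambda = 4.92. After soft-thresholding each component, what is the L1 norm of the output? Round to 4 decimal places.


Soft-thresholding with lambda = 4.92:
prox(2.8731) = sign(2.8731)*max(|2.8731| - 4.92, 0) = 0.0
prox(6.8275) = sign(6.8275)*max(|6.8275| - 4.92, 0) = 1.9075
prox(7.8091) = sign(7.8091)*max(|7.8091| - 4.92, 0) = 2.8891
prox(x) = [0.0, 1.9075, 2.8891]
||prox(x)||_1 = 0.0 + 1.9075 + 2.8891 = 4.7966


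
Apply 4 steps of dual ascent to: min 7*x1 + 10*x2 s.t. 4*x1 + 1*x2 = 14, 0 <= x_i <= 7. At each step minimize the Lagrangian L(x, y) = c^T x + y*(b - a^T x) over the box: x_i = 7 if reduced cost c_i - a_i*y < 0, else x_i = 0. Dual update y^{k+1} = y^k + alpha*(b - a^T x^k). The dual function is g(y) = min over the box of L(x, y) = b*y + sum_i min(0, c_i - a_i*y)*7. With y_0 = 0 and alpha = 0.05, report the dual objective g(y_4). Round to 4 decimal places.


Dual ascent for LP: min 7*x1 + 10*x2, 4*x1 + 1*x2 = 14, 0 <= x_i <= 7
Step 1: y^k = 0.0, reduced costs: (7.0, 10.0)
  x^k = (0.0, 0.0), subgradient = b - a^T x = 14.0
  y^{k+1} = 0.0 + 0.05*14.0 = 0.7
Step 2: y^k = 0.7, reduced costs: (4.2, 9.3)
  x^k = (0.0, 0.0), subgradient = b - a^T x = 14.0
  y^{k+1} = 0.7 + 0.05*14.0 = 1.4
Step 3: y^k = 1.4, reduced costs: (1.4, 8.6)
  x^k = (0.0, 0.0), subgradient = b - a^T x = 14.0
  y^{k+1} = 1.4 + 0.05*14.0 = 2.1
Step 4: y^k = 2.1, reduced costs: (-1.4, 7.9)
  x^k = (7.0, 0.0), subgradient = b - a^T x = -14.0
  y^{k+1} = 2.1 + 0.05*-14.0 = 1.4
Dual objective at y_4 = 1.4: reduced costs (1.4, 8.6), box minimizer x = (0.0, 0.0)
g(y_4) = b*y + (c1 - a1*y)*x1 + (c2 - a2*y)*x2 = 14*1.4 + 1.4*0.0 + 8.6*0.0 = 19.6 + 0.0 + 0.0 = 19.6
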